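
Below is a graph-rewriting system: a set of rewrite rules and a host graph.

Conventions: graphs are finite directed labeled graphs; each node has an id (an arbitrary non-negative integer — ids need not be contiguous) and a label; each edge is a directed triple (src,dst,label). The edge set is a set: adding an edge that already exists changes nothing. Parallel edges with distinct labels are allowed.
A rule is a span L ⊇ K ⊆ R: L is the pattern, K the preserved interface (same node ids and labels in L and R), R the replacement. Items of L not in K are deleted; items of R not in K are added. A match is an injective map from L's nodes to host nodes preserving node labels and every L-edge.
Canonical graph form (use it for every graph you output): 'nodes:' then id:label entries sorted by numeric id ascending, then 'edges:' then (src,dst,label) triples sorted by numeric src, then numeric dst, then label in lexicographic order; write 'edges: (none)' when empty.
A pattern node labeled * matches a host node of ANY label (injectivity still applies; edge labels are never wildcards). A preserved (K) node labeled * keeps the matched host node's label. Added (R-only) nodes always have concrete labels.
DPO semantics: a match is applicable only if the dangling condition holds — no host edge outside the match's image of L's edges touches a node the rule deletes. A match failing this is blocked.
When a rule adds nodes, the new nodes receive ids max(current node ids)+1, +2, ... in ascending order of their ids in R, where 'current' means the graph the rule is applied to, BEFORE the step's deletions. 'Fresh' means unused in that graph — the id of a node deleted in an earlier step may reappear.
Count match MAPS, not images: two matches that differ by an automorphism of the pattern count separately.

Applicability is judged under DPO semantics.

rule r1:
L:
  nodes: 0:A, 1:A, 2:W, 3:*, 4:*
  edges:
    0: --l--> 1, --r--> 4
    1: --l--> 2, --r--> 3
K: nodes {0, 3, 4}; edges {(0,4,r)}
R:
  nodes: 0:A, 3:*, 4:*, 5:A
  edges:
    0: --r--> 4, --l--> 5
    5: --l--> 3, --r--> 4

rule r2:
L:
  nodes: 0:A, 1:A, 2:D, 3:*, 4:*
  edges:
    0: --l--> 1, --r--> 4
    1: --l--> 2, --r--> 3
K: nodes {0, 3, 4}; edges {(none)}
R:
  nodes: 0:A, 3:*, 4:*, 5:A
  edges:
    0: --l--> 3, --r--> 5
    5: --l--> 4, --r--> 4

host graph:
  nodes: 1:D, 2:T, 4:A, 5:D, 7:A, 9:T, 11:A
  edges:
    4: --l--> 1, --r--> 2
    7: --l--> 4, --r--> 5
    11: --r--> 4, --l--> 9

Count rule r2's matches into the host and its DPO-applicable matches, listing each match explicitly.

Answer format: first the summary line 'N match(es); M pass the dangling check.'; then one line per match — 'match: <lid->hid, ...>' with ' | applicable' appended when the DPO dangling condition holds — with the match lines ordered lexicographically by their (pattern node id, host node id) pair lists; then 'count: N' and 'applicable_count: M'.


1 match(es); 0 pass the dangling check.
match: 0->7, 1->4, 2->1, 3->2, 4->5
count: 1
applicable_count: 0


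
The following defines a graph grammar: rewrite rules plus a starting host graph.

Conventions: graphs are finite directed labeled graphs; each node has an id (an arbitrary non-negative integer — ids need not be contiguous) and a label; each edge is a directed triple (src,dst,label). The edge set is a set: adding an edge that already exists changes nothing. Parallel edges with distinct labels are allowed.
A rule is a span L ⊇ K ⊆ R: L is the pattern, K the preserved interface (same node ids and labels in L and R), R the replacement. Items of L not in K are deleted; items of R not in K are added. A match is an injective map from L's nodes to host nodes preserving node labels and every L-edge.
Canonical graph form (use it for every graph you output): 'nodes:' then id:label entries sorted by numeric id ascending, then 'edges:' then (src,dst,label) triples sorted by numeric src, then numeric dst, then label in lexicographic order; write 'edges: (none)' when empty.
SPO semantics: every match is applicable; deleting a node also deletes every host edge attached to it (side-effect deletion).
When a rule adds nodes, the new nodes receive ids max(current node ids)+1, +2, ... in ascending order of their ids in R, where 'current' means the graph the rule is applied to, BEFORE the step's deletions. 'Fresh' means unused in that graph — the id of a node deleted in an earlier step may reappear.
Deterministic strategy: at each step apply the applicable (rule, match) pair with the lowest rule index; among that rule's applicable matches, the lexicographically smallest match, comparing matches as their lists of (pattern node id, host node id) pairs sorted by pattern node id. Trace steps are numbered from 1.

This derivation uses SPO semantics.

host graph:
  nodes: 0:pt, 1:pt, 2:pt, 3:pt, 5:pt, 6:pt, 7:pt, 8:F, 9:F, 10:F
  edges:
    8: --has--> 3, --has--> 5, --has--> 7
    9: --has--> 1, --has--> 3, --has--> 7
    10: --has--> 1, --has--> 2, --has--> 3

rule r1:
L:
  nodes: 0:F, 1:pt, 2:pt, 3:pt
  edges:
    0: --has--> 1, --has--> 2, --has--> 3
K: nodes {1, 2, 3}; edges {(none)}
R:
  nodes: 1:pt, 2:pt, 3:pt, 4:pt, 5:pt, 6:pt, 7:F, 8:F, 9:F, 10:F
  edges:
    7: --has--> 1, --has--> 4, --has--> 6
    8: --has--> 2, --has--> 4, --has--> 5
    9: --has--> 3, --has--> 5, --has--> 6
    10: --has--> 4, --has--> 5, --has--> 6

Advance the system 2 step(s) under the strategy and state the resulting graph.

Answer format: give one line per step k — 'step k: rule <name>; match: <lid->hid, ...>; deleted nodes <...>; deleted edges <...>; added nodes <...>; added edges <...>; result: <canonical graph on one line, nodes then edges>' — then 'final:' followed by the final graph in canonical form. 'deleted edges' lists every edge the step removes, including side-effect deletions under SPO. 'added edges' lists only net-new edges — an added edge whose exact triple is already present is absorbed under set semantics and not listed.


step 1: rule r1; match: 0->8, 1->3, 2->5, 3->7; deleted nodes 8; deleted edges (8,3,has); (8,5,has); (8,7,has); added nodes 11, 12, 13, 14, 15, 16, 17; added edges (14,3,has); (14,11,has); (14,13,has); (15,5,has); (15,11,has); (15,12,has); (16,7,has); (16,12,has); (16,13,has); (17,11,has); (17,12,has); (17,13,has); result: nodes: 0:pt, 1:pt, 2:pt, 3:pt, 5:pt, 6:pt, 7:pt, 9:F, 10:F, 11:pt, 12:pt, 13:pt, 14:F, 15:F, 16:F, 17:F edges: (9,1,has); (9,3,has); (9,7,has); (10,1,has); (10,2,has); (10,3,has); (14,3,has); (14,11,has); (14,13,has); (15,5,has); (15,11,has); (15,12,has); (16,7,has); (16,12,has); (16,13,has); (17,11,has); (17,12,has); (17,13,has)
step 2: rule r1; match: 0->9, 1->1, 2->3, 3->7; deleted nodes 9; deleted edges (9,1,has); (9,3,has); (9,7,has); added nodes 18, 19, 20, 21, 22, 23, 24; added edges (21,1,has); (21,18,has); (21,20,has); (22,3,has); (22,18,has); (22,19,has); (23,7,has); (23,19,has); (23,20,has); (24,18,has); (24,19,has); (24,20,has); result: nodes: 0:pt, 1:pt, 2:pt, 3:pt, 5:pt, 6:pt, 7:pt, 10:F, 11:pt, 12:pt, 13:pt, 14:F, 15:F, 16:F, 17:F, 18:pt, 19:pt, 20:pt, 21:F, 22:F, 23:F, 24:F edges: (10,1,has); (10,2,has); (10,3,has); (14,3,has); (14,11,has); (14,13,has); (15,5,has); (15,11,has); (15,12,has); (16,7,has); (16,12,has); (16,13,has); (17,11,has); (17,12,has); (17,13,has); (21,1,has); (21,18,has); (21,20,has); (22,3,has); (22,18,has); (22,19,has); (23,7,has); (23,19,has); (23,20,has); (24,18,has); (24,19,has); (24,20,has)
final:
nodes: 0:pt, 1:pt, 2:pt, 3:pt, 5:pt, 6:pt, 7:pt, 10:F, 11:pt, 12:pt, 13:pt, 14:F, 15:F, 16:F, 17:F, 18:pt, 19:pt, 20:pt, 21:F, 22:F, 23:F, 24:F
edges: (10,1,has); (10,2,has); (10,3,has); (14,3,has); (14,11,has); (14,13,has); (15,5,has); (15,11,has); (15,12,has); (16,7,has); (16,12,has); (16,13,has); (17,11,has); (17,12,has); (17,13,has); (21,1,has); (21,18,has); (21,20,has); (22,3,has); (22,18,has); (22,19,has); (23,7,has); (23,19,has); (23,20,has); (24,18,has); (24,19,has); (24,20,has)


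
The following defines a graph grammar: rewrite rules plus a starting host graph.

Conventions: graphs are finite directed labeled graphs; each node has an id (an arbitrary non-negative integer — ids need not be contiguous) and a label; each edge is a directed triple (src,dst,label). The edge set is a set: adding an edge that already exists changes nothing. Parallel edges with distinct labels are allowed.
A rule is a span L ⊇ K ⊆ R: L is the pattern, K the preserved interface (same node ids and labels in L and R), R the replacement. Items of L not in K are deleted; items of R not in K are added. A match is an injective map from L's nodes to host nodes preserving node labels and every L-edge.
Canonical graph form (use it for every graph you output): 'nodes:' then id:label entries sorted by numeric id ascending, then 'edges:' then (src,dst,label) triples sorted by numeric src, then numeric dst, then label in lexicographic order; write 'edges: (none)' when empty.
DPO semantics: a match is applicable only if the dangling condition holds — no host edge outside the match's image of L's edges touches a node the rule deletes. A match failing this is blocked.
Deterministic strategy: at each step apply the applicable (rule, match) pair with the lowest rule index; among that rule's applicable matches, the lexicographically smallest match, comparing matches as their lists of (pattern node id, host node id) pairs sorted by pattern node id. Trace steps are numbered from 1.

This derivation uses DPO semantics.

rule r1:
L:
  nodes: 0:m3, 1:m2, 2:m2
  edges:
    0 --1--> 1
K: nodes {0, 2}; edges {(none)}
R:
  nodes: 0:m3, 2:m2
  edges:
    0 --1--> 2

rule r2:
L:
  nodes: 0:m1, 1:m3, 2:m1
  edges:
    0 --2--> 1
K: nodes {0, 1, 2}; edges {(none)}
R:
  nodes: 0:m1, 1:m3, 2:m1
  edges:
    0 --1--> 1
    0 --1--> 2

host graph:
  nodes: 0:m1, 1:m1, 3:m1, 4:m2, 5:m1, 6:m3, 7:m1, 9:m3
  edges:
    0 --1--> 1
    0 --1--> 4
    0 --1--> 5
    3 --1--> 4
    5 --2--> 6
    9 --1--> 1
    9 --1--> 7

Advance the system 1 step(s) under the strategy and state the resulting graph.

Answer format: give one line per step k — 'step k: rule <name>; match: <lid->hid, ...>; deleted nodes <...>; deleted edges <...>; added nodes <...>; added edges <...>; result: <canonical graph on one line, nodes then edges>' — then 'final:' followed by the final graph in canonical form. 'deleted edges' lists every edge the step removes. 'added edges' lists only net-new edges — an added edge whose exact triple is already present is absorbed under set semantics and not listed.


step 1: rule r2; match: 0->5, 1->6, 2->0; deleted nodes (none); deleted edges (5,6,2); added nodes (none); added edges (5,0,1); (5,6,1); result: nodes: 0:m1, 1:m1, 3:m1, 4:m2, 5:m1, 6:m3, 7:m1, 9:m3 edges: (0,1,1); (0,4,1); (0,5,1); (3,4,1); (5,0,1); (5,6,1); (9,1,1); (9,7,1)
final:
nodes: 0:m1, 1:m1, 3:m1, 4:m2, 5:m1, 6:m3, 7:m1, 9:m3
edges: (0,1,1); (0,4,1); (0,5,1); (3,4,1); (5,0,1); (5,6,1); (9,1,1); (9,7,1)


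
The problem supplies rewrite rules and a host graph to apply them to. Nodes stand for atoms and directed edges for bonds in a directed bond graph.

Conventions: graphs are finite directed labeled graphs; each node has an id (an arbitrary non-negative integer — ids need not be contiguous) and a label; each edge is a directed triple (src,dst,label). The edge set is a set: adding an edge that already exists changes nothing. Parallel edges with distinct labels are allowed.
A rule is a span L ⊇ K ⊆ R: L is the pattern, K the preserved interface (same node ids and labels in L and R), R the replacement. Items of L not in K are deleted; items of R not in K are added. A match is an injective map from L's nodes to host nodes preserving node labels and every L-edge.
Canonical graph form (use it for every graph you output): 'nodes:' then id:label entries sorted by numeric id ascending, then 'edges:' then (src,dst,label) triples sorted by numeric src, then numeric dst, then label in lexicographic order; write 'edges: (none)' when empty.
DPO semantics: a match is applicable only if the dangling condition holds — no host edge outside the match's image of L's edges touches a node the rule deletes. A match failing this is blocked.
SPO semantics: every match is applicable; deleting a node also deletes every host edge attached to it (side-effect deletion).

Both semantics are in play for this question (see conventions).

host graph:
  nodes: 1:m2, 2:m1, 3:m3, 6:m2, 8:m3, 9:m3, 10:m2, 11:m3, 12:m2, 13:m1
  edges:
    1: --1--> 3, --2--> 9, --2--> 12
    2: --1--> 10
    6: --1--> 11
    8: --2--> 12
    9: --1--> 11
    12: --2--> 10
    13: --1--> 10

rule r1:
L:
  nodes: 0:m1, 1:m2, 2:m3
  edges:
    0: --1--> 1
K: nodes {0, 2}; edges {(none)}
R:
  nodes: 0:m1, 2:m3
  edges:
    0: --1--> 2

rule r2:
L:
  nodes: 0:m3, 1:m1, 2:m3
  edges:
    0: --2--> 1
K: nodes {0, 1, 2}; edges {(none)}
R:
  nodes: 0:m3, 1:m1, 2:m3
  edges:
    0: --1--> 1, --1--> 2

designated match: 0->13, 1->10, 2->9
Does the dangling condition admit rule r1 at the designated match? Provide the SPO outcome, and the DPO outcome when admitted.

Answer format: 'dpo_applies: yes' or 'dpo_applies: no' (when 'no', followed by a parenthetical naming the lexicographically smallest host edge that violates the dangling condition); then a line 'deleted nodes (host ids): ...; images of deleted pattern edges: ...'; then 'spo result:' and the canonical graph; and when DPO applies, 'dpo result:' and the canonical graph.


dpo_applies: no
(the rule deletes node 10, which keeps host edge (2,10,1) outside the match image — the dangling condition fails, DPO blocks; SPO proceeds and side-deletes such edges)
deleted nodes (host ids): 10; images of deleted pattern edges: (13,10,1)
spo result:
nodes: 1:m2, 2:m1, 3:m3, 6:m2, 8:m3, 9:m3, 11:m3, 12:m2, 13:m1
edges: (1,3,1); (1,9,2); (1,12,2); (6,11,1); (8,12,2); (9,11,1); (13,9,1)


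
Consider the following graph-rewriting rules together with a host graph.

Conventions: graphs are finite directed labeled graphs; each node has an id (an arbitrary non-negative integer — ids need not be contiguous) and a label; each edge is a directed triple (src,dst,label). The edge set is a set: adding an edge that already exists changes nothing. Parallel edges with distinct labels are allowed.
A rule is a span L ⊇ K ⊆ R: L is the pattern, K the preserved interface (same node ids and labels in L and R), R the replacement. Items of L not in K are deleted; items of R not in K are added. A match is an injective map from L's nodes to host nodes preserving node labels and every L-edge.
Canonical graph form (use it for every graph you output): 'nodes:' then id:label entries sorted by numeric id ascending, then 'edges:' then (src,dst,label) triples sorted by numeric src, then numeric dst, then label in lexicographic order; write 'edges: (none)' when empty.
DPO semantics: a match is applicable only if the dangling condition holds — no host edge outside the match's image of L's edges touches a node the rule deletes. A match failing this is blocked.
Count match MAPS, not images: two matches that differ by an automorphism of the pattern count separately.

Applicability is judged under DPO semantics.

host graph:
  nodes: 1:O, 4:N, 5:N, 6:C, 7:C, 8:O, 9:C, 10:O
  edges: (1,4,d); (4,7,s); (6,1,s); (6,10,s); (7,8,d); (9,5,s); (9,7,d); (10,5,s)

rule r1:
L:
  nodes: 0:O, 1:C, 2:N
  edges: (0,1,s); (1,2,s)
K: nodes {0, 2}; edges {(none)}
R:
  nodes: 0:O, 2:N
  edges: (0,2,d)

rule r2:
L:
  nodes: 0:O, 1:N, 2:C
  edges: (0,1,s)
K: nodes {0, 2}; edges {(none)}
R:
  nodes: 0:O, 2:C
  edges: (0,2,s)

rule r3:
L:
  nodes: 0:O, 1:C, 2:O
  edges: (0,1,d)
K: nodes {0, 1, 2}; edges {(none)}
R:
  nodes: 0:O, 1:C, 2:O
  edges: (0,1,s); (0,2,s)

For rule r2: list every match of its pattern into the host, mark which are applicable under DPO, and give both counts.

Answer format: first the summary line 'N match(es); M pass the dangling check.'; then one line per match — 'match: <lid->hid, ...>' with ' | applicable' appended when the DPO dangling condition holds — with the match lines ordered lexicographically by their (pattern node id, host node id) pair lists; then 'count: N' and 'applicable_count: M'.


3 match(es); 0 pass the dangling check.
match: 0->10, 1->5, 2->6
match: 0->10, 1->5, 2->7
match: 0->10, 1->5, 2->9
count: 3
applicable_count: 0


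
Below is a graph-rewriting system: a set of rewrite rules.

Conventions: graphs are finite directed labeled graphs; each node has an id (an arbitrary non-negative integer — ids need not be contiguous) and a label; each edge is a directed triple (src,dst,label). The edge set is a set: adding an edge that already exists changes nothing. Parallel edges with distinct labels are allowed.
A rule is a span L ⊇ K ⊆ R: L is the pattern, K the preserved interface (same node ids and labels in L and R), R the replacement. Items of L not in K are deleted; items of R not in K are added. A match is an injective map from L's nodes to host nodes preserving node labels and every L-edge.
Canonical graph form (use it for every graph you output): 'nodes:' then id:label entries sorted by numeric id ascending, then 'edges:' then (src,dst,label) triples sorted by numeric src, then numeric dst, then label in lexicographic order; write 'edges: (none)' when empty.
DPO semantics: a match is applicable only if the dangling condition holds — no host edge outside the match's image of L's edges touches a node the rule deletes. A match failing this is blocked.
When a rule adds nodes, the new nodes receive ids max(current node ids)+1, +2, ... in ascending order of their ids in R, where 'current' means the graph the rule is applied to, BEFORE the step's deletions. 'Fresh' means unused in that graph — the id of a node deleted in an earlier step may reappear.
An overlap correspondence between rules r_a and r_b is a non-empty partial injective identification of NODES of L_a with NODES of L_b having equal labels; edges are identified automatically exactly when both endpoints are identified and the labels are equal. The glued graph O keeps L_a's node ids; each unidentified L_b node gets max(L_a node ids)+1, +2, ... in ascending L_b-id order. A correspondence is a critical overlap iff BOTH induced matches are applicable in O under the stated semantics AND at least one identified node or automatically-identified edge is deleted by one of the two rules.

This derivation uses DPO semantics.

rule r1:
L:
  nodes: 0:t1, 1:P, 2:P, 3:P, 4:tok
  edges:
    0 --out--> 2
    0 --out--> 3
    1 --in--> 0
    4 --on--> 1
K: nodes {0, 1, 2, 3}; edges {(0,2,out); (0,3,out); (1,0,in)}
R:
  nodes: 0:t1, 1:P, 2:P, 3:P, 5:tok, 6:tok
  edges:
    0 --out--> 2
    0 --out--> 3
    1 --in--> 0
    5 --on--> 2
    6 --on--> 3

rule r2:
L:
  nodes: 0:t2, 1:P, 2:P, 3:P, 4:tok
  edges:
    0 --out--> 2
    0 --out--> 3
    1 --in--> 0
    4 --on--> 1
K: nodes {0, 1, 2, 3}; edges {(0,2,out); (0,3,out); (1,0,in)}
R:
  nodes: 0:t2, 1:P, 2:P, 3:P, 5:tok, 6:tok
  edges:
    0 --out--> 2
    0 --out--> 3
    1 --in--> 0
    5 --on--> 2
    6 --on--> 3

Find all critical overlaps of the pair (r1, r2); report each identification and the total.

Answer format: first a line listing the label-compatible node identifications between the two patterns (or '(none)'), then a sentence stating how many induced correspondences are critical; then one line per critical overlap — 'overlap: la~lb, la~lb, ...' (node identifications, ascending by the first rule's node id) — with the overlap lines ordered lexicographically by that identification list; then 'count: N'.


label-compatible node identifications between L(r1) and L(r2): 1~1, 1~2, 1~3, 2~1, 2~2, 2~3, 3~1, 3~2, 3~3, 4~4
7 of the induced correspondences are critical overlaps of r1 and r2.
overlap: 1~1, 2~2, 3~3, 4~4
overlap: 1~1, 2~2, 4~4
overlap: 1~1, 2~3, 3~2, 4~4
overlap: 1~1, 2~3, 4~4
overlap: 1~1, 3~2, 4~4
overlap: 1~1, 3~3, 4~4
overlap: 1~1, 4~4
count: 7


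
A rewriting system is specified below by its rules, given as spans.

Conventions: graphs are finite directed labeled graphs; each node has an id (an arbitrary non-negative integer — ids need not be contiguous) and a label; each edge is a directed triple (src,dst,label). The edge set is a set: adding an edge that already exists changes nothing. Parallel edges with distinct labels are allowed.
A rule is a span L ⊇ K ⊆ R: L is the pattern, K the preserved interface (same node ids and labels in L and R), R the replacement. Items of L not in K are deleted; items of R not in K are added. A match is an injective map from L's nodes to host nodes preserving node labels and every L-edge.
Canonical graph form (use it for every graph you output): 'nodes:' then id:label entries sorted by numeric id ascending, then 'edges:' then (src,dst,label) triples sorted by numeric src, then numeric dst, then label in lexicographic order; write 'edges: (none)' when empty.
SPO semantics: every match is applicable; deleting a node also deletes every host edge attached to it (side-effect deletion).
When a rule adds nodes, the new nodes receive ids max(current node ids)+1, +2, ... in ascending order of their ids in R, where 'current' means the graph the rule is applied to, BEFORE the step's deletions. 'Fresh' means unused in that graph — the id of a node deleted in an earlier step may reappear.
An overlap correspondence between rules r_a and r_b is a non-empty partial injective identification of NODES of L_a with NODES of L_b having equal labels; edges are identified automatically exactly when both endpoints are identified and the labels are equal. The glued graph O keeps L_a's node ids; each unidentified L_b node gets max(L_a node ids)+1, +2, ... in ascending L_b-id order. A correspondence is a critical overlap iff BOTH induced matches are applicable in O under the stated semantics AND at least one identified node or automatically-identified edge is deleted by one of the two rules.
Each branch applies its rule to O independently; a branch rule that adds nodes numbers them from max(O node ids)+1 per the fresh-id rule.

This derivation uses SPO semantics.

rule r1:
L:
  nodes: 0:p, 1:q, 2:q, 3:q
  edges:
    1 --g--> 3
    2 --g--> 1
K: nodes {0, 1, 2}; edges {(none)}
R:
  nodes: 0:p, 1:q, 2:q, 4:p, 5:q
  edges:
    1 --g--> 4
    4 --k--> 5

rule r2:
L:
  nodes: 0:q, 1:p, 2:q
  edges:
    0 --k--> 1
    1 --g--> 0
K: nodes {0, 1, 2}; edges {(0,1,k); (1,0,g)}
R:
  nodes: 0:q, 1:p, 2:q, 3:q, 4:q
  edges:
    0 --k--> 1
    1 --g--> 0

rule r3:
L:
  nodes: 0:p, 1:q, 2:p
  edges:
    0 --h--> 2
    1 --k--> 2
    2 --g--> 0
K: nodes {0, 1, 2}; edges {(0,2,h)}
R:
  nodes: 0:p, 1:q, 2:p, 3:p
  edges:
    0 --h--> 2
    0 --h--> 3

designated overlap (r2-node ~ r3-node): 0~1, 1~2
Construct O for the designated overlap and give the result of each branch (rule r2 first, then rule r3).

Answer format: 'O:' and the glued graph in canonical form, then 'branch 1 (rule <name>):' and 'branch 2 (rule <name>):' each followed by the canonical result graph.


O:
nodes: 0:q, 1:p, 2:q, 3:p
edges: (0,1,k); (1,0,g); (1,3,g); (3,1,h)
branch 1 (rule r2):
nodes: 0:q, 1:p, 2:q, 3:p, 4:q, 5:q
edges: (0,1,k); (1,0,g); (1,3,g); (3,1,h)
branch 2 (rule r3):
nodes: 0:q, 1:p, 2:q, 3:p, 4:p
edges: (1,0,g); (3,1,h); (3,4,h)


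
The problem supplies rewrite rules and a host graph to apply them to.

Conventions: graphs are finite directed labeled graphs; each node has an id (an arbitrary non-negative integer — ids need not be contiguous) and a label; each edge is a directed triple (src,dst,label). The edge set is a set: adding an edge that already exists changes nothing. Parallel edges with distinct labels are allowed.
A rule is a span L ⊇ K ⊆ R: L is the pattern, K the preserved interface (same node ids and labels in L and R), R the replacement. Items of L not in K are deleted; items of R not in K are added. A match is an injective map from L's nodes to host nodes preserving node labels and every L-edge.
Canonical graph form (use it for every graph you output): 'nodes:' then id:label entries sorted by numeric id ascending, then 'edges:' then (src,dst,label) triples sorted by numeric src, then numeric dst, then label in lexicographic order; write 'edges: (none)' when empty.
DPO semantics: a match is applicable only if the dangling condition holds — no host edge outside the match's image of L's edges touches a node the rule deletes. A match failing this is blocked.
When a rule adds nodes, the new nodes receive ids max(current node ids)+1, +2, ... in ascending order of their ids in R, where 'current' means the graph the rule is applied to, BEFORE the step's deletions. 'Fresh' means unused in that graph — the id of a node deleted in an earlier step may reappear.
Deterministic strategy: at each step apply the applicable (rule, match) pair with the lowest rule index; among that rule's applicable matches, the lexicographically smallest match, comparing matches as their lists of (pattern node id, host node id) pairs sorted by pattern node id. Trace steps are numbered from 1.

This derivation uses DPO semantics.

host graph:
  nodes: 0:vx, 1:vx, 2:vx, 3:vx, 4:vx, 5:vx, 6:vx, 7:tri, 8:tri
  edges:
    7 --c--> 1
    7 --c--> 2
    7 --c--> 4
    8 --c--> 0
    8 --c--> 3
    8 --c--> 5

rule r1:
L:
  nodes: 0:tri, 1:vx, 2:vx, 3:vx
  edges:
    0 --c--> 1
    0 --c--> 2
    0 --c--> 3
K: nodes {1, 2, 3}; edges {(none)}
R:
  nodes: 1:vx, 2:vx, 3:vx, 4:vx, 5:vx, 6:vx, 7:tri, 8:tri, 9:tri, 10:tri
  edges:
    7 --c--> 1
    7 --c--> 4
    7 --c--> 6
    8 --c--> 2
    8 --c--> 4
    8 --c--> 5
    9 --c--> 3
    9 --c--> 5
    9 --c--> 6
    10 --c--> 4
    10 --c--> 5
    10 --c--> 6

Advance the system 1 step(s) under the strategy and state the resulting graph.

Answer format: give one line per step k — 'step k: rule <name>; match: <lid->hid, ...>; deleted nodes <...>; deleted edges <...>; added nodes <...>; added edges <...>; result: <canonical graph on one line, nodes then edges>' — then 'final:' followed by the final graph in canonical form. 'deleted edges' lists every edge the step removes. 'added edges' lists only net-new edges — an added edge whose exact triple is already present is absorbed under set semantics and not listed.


step 1: rule r1; match: 0->7, 1->1, 2->2, 3->4; deleted nodes 7; deleted edges (7,1,c); (7,2,c); (7,4,c); added nodes 9, 10, 11, 12, 13, 14, 15; added edges (12,1,c); (12,9,c); (12,11,c); (13,2,c); (13,9,c); (13,10,c); (14,4,c); (14,10,c); (14,11,c); (15,9,c); (15,10,c); (15,11,c); result: nodes: 0:vx, 1:vx, 2:vx, 3:vx, 4:vx, 5:vx, 6:vx, 8:tri, 9:vx, 10:vx, 11:vx, 12:tri, 13:tri, 14:tri, 15:tri edges: (8,0,c); (8,3,c); (8,5,c); (12,1,c); (12,9,c); (12,11,c); (13,2,c); (13,9,c); (13,10,c); (14,4,c); (14,10,c); (14,11,c); (15,9,c); (15,10,c); (15,11,c)
final:
nodes: 0:vx, 1:vx, 2:vx, 3:vx, 4:vx, 5:vx, 6:vx, 8:tri, 9:vx, 10:vx, 11:vx, 12:tri, 13:tri, 14:tri, 15:tri
edges: (8,0,c); (8,3,c); (8,5,c); (12,1,c); (12,9,c); (12,11,c); (13,2,c); (13,9,c); (13,10,c); (14,4,c); (14,10,c); (14,11,c); (15,9,c); (15,10,c); (15,11,c)


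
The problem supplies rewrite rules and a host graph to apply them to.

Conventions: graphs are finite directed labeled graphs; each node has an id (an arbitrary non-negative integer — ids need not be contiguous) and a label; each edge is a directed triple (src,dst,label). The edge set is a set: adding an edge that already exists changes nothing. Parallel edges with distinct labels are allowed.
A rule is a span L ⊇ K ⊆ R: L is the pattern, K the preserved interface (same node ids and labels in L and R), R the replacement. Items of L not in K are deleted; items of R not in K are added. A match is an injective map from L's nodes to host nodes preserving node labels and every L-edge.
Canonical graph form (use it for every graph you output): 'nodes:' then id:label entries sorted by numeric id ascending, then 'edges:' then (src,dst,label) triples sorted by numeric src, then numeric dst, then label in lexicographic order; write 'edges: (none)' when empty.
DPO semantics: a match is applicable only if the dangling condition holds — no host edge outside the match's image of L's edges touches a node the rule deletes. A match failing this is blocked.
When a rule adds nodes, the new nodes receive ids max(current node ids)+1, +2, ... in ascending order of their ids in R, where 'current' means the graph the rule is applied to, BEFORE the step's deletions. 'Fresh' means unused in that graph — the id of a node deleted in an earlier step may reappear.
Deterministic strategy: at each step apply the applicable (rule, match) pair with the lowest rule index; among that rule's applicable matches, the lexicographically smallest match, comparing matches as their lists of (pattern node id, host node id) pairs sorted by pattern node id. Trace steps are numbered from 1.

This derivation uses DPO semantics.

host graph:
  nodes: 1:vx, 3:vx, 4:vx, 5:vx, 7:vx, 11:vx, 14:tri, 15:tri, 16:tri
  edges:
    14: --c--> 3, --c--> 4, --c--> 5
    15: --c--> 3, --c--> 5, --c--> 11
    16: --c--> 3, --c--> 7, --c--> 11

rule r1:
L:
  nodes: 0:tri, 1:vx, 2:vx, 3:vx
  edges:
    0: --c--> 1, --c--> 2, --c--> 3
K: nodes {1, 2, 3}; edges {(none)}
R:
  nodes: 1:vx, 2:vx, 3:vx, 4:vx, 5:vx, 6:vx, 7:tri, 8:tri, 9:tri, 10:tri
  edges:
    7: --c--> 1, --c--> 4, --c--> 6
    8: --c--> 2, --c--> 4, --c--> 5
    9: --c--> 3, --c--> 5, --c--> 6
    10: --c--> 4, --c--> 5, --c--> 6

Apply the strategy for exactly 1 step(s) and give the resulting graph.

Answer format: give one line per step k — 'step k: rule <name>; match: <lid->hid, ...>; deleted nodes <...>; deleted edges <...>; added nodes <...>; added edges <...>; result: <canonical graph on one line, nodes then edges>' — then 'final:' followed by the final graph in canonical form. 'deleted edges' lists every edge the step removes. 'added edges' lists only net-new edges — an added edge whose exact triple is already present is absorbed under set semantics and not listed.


step 1: rule r1; match: 0->14, 1->3, 2->4, 3->5; deleted nodes 14; deleted edges (14,3,c); (14,4,c); (14,5,c); added nodes 17, 18, 19, 20, 21, 22, 23; added edges (20,3,c); (20,17,c); (20,19,c); (21,4,c); (21,17,c); (21,18,c); (22,5,c); (22,18,c); (22,19,c); (23,17,c); (23,18,c); (23,19,c); result: nodes: 1:vx, 3:vx, 4:vx, 5:vx, 7:vx, 11:vx, 15:tri, 16:tri, 17:vx, 18:vx, 19:vx, 20:tri, 21:tri, 22:tri, 23:tri edges: (15,3,c); (15,5,c); (15,11,c); (16,3,c); (16,7,c); (16,11,c); (20,3,c); (20,17,c); (20,19,c); (21,4,c); (21,17,c); (21,18,c); (22,5,c); (22,18,c); (22,19,c); (23,17,c); (23,18,c); (23,19,c)
final:
nodes: 1:vx, 3:vx, 4:vx, 5:vx, 7:vx, 11:vx, 15:tri, 16:tri, 17:vx, 18:vx, 19:vx, 20:tri, 21:tri, 22:tri, 23:tri
edges: (15,3,c); (15,5,c); (15,11,c); (16,3,c); (16,7,c); (16,11,c); (20,3,c); (20,17,c); (20,19,c); (21,4,c); (21,17,c); (21,18,c); (22,5,c); (22,18,c); (22,19,c); (23,17,c); (23,18,c); (23,19,c)


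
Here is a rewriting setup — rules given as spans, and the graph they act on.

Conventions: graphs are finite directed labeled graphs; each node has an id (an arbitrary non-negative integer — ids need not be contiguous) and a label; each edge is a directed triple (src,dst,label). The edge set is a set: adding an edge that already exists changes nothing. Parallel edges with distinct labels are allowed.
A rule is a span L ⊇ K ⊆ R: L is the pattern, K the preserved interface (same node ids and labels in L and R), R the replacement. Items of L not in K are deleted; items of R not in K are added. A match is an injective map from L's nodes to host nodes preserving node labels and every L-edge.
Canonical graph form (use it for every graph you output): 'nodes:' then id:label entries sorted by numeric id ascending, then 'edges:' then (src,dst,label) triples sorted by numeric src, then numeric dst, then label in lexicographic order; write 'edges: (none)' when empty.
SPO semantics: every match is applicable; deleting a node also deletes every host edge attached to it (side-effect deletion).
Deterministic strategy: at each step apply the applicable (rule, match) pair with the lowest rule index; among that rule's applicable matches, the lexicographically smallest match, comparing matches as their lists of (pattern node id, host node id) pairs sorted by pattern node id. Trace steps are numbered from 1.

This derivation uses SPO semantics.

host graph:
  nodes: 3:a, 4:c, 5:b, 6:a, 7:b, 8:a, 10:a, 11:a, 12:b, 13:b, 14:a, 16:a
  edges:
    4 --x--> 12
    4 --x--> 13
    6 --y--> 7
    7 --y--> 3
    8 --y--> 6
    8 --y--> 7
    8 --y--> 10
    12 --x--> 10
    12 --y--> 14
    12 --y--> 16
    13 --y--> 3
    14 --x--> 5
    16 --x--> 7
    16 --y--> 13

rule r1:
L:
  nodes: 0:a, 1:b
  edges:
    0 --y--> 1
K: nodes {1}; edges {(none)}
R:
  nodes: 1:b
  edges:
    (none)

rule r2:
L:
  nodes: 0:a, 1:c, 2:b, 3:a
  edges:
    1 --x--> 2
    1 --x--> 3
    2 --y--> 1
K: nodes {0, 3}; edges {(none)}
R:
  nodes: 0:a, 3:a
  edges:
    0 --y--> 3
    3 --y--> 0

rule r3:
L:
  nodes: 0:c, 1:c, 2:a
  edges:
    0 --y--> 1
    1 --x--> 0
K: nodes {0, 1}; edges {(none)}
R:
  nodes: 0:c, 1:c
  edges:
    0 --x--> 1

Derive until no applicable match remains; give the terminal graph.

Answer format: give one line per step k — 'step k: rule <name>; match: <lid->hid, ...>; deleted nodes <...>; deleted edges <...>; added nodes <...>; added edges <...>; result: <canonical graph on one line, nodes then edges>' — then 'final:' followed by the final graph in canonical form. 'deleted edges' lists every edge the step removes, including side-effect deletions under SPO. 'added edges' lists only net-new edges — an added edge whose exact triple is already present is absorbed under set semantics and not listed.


step 1: rule r1; match: 0->6, 1->7; deleted nodes 6; deleted edges (6,7,y); (8,6,y); added nodes (none); added edges (none); result: nodes: 3:a, 4:c, 5:b, 7:b, 8:a, 10:a, 11:a, 12:b, 13:b, 14:a, 16:a edges: (4,12,x); (4,13,x); (7,3,y); (8,7,y); (8,10,y); (12,10,x); (12,14,y); (12,16,y); (13,3,y); (14,5,x); (16,7,x); (16,13,y)
step 2: rule r1; match: 0->8, 1->7; deleted nodes 8; deleted edges (8,7,y); (8,10,y); added nodes (none); added edges (none); result: nodes: 3:a, 4:c, 5:b, 7:b, 10:a, 11:a, 12:b, 13:b, 14:a, 16:a edges: (4,12,x); (4,13,x); (7,3,y); (12,10,x); (12,14,y); (12,16,y); (13,3,y); (14,5,x); (16,7,x); (16,13,y)
step 3: rule r1; match: 0->16, 1->13; deleted nodes 16; deleted edges (12,16,y); (16,7,x); (16,13,y); added nodes (none); added edges (none); result: nodes: 3:a, 4:c, 5:b, 7:b, 10:a, 11:a, 12:b, 13:b, 14:a edges: (4,12,x); (4,13,x); (7,3,y); (12,10,x); (12,14,y); (13,3,y); (14,5,x)
final:
nodes: 3:a, 4:c, 5:b, 7:b, 10:a, 11:a, 12:b, 13:b, 14:a
edges: (4,12,x); (4,13,x); (7,3,y); (12,10,x); (12,14,y); (13,3,y); (14,5,x)


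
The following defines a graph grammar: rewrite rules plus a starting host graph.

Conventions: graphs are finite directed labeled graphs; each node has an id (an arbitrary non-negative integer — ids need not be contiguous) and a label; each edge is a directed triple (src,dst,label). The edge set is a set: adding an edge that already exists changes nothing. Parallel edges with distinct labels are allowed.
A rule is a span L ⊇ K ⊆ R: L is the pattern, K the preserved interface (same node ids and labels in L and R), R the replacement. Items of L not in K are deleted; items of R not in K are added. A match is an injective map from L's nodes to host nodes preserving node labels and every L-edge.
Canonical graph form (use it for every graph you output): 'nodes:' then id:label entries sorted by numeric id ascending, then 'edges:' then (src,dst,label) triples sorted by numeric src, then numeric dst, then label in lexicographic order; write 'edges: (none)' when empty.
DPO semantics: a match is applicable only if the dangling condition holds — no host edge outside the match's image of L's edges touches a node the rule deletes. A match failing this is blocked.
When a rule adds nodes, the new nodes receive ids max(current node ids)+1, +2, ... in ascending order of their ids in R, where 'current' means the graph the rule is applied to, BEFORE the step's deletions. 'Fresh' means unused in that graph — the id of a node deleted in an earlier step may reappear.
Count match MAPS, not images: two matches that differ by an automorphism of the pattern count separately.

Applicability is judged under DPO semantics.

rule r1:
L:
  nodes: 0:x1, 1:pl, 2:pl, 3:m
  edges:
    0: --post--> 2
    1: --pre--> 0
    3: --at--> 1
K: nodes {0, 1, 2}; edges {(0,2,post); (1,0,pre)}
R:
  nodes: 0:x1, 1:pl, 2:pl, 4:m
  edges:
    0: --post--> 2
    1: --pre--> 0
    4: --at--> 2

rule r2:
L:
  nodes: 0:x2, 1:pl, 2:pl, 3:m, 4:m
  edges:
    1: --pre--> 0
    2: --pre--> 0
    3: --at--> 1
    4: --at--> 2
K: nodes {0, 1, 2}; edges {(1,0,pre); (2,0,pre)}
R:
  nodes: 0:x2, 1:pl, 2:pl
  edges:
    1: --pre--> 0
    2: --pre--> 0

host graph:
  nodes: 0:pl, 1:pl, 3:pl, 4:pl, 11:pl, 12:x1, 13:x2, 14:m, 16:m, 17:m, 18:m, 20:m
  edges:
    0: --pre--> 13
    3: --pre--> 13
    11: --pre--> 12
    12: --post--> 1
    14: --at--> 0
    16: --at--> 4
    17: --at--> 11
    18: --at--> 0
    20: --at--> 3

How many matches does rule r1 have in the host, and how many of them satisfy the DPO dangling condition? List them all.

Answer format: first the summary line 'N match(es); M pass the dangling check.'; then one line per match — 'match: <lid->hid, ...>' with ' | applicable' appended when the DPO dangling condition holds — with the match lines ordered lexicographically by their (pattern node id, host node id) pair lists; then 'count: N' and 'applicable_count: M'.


1 match(es); 1 pass the dangling check.
match: 0->12, 1->11, 2->1, 3->17 | applicable
count: 1
applicable_count: 1


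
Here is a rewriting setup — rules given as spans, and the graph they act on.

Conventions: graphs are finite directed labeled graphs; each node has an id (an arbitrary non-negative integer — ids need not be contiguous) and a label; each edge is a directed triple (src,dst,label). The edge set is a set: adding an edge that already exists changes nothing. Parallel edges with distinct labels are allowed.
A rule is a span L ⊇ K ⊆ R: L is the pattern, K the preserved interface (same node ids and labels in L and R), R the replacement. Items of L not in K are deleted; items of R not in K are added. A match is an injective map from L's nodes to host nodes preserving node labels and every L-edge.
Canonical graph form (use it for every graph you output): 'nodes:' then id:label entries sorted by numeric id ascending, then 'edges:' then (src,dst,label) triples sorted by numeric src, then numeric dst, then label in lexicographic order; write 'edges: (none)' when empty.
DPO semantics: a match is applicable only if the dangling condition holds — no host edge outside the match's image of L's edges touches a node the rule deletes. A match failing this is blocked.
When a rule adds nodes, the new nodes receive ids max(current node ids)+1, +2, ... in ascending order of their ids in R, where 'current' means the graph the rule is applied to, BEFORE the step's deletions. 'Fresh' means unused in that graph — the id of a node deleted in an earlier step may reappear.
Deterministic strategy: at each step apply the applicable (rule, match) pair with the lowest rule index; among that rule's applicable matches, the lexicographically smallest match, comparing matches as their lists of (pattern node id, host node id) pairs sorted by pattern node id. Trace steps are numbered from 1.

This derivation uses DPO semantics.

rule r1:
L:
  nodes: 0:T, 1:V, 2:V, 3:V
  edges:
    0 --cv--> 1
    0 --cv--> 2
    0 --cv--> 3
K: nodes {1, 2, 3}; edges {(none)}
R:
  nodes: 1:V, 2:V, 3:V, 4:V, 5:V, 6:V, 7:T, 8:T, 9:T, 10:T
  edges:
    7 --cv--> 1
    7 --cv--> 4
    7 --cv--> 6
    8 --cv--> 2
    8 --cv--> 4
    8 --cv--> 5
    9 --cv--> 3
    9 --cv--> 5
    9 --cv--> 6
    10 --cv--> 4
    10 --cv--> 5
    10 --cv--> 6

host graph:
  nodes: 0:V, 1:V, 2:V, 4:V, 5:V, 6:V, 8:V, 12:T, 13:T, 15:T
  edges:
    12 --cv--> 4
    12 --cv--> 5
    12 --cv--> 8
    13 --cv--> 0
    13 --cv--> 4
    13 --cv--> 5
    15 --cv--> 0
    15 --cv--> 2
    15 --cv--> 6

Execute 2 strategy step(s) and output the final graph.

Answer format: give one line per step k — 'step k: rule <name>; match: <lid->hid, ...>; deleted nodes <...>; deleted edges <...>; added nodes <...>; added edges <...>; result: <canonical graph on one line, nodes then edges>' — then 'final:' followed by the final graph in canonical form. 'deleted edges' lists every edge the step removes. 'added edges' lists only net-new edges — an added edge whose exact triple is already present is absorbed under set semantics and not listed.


step 1: rule r1; match: 0->12, 1->4, 2->5, 3->8; deleted nodes 12; deleted edges (12,4,cv); (12,5,cv); (12,8,cv); added nodes 16, 17, 18, 19, 20, 21, 22; added edges (19,4,cv); (19,16,cv); (19,18,cv); (20,5,cv); (20,16,cv); (20,17,cv); (21,8,cv); (21,17,cv); (21,18,cv); (22,16,cv); (22,17,cv); (22,18,cv); result: nodes: 0:V, 1:V, 2:V, 4:V, 5:V, 6:V, 8:V, 13:T, 15:T, 16:V, 17:V, 18:V, 19:T, 20:T, 21:T, 22:T edges: (13,0,cv); (13,4,cv); (13,5,cv); (15,0,cv); (15,2,cv); (15,6,cv); (19,4,cv); (19,16,cv); (19,18,cv); (20,5,cv); (20,16,cv); (20,17,cv); (21,8,cv); (21,17,cv); (21,18,cv); (22,16,cv); (22,17,cv); (22,18,cv)
step 2: rule r1; match: 0->13, 1->0, 2->4, 3->5; deleted nodes 13; deleted edges (13,0,cv); (13,4,cv); (13,5,cv); added nodes 23, 24, 25, 26, 27, 28, 29; added edges (26,0,cv); (26,23,cv); (26,25,cv); (27,4,cv); (27,23,cv); (27,24,cv); (28,5,cv); (28,24,cv); (28,25,cv); (29,23,cv); (29,24,cv); (29,25,cv); result: nodes: 0:V, 1:V, 2:V, 4:V, 5:V, 6:V, 8:V, 15:T, 16:V, 17:V, 18:V, 19:T, 20:T, 21:T, 22:T, 23:V, 24:V, 25:V, 26:T, 27:T, 28:T, 29:T edges: (15,0,cv); (15,2,cv); (15,6,cv); (19,4,cv); (19,16,cv); (19,18,cv); (20,5,cv); (20,16,cv); (20,17,cv); (21,8,cv); (21,17,cv); (21,18,cv); (22,16,cv); (22,17,cv); (22,18,cv); (26,0,cv); (26,23,cv); (26,25,cv); (27,4,cv); (27,23,cv); (27,24,cv); (28,5,cv); (28,24,cv); (28,25,cv); (29,23,cv); (29,24,cv); (29,25,cv)
final:
nodes: 0:V, 1:V, 2:V, 4:V, 5:V, 6:V, 8:V, 15:T, 16:V, 17:V, 18:V, 19:T, 20:T, 21:T, 22:T, 23:V, 24:V, 25:V, 26:T, 27:T, 28:T, 29:T
edges: (15,0,cv); (15,2,cv); (15,6,cv); (19,4,cv); (19,16,cv); (19,18,cv); (20,5,cv); (20,16,cv); (20,17,cv); (21,8,cv); (21,17,cv); (21,18,cv); (22,16,cv); (22,17,cv); (22,18,cv); (26,0,cv); (26,23,cv); (26,25,cv); (27,4,cv); (27,23,cv); (27,24,cv); (28,5,cv); (28,24,cv); (28,25,cv); (29,23,cv); (29,24,cv); (29,25,cv)
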